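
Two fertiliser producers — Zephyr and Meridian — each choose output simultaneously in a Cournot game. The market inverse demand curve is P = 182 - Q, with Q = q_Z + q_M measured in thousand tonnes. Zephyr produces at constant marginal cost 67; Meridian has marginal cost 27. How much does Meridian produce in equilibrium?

65

Zephyr's profit: π_Z = (182 - Q)q_Z - (67q_Z). Setting ∂π_Z/∂q_Z = 0: 115 - 2q_Z - (q_M) = 0.
Meridian's first-order condition: 155 - 2q_M - (q_Z) = 0.
Rearranging gives the reaction functions q_Z = (115 - q_M)/2 and q_M = (155 - q_Z)/2.
Substituting one into the other gives q_Z = 25 and q_M = 65.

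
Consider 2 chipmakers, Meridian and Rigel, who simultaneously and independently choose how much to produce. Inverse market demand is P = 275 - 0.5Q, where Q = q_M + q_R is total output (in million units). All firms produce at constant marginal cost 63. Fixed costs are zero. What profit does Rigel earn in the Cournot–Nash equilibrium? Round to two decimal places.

9987.56

Each firm earns π_i = (275 - 0.5Q)q_i - 63q_i.
First-order condition (treating rivals' output as given): 212 - q_i - (1/2)q_j = 0.
With identical firms every q_j equals q_i, so q_j = q_i and 212 = (3/2)q_i, giving q_i = 424/3.
Price P = 275 - (1/2)·(848/3) = 401/3.
Rigel's profit: (401/3 - 63)·(424/3) = 9987.5556.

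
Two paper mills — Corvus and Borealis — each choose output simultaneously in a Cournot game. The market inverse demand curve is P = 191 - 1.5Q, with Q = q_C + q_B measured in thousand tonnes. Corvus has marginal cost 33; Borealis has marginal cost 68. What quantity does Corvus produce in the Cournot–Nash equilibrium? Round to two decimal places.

42.89

Corvus's profit: π_C = (191 - 1.5Q)q_C - (33q_C). Setting ∂π_C/∂q_C = 0: 158 - 3q_C - (3/2)(q_B) = 0.
Borealis's profit: π_B = (191 - 1.5Q)q_B - (68q_B). Setting ∂π_B/∂q_B = 0: 123 - 3q_B - (3/2)(q_C) = 0.
Rearranging gives the reaction functions q_C = (158 - (3/2)q_B)/3 and q_B = (123 - (3/2)q_C)/3.
Substituting one into the other gives q_C = 386/9 and q_B = 176/9.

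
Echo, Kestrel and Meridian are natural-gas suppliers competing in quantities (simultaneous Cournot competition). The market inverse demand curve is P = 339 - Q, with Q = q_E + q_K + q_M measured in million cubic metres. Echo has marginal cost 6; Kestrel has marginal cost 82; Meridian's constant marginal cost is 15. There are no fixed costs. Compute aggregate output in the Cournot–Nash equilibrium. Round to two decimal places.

228.50

Echo's profit: π_E = (339 - Q)q_E - (6q_E). Setting ∂π_E/∂q_E = 0: 333 - 2q_E - (q_K + q_M) = 0.
Kestrel's profit: π_K = (339 - Q)q_K - (82q_K). Setting ∂π_K/∂q_K = 0: 257 - 2q_K - (q_E + q_M) = 0.
Meridian's profit: π_M = (339 - Q)q_M - (15q_M). Setting ∂π_M/∂q_M = 0: 324 - 2q_M - (q_E + q_K) = 0.
Adding the 3 conditions: 914 − 2Q − 2Q = 0, i.e. Q = 457/2.
Back-substituting: q_E = (333 − 457/2) = 209/2, q_K = (257 − 457/2) = 57/2, q_M = (324 − 457/2) = 191/2.
Total output Q = 209/2 + 57/2 + 191/2 = 457/2.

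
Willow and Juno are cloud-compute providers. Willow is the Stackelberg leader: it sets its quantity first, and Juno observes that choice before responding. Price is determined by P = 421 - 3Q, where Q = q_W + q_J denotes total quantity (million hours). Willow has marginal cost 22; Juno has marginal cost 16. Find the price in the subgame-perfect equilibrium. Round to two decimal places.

120.25

The follower Juno best-responds to any q_W: π_J = (421 - 3Q)q_J - 16q_J.
Setting the follower's marginal profit to zero, 405 - 3q_W - 6q_J = 0, i.e. q_J = (405 - 3q_W)/6.
The leader anticipates this reaction. Substituting into P = 421 - 3Q gives P = 437/2 - (3/2)q_W, so π_W = (437/2 - (3/2)q_W)q_W - 22q_W.
Leader FOC: 393/2 - 3q_W = 0, so q_W = 131/2.
Then q_J = (405 - 3·(131/2))/6 = 139/4.
Total output Q = 401/4, so price P = 421 - 3·(401/4) = 481/4.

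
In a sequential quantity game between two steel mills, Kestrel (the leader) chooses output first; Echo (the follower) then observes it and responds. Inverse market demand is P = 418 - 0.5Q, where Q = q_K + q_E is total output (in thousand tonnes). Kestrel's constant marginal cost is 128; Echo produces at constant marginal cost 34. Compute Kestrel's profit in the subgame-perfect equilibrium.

Solve by backward induction. Given q_K, the follower Echo maximises π_E = (418 - (1/2)q_K - (1/2)q_E)q_E - 34q_E.
∂π_E/∂q_E = 384 - (1/2)q_K - q_E = 0 gives the reaction function q_E = (384 - (1/2)q_K).
Kestrel substitutes q_E(q_K) into its own profit: π_K = q_K(418 - (1/2)q_K - (384 - (1/2)q_K)/2) - 128q_K = (226 - (1/4)q_K)q_K - 128q_K.
Maximising: ∂π_K/∂q_K = 98 - (1/2)q_K = 0, giving q_K = 196.
Then q_E = (384 - (1/2)·196) = 286.
Price P = 418 - (1/2)·482 = 177.
Kestrel's profit: (177 - 128)·196 = 9604.

9604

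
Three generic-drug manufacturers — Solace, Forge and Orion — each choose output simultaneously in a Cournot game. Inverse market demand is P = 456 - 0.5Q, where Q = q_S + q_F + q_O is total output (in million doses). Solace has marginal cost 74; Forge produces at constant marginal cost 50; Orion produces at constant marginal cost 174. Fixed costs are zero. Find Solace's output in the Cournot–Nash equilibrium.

Solace's profit: π_S = (456 - 0.5Q)q_S - (74q_S). Setting ∂π_S/∂q_S = 0: 382 - q_S - (1/2)(q_F + q_O) = 0.
Forge's first-order condition: 406 - q_F - (1/2)(q_S + q_O) = 0.
Orion's profit: π_O = (456 - 0.5Q)q_O - (174q_O). Setting ∂π_O/∂q_O = 0: 282 - q_O - (1/2)(q_S + q_F) = 0.
Adding the 3 conditions: 1070 − Q − Q = 0, i.e. Q = 535.
Back-substituting: q_S = (382 − 535/2)/(1/2) = 229, q_F = (406 − 535/2)/(1/2) = 277, q_O = (282 − 535/2)/(1/2) = 29.

229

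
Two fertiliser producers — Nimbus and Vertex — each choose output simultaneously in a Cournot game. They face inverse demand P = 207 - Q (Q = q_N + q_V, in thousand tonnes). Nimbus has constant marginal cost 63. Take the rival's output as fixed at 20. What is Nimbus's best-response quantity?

With the rival's output fixed at 20, Nimbus's profit is π_N = (207 - 20 - q_N)q_N - (63q_N) = (187 - q_N)q_N - (63q_N).
∂π_N/∂q_N = 124 - 2q_N = 0, so q_N = 62.

62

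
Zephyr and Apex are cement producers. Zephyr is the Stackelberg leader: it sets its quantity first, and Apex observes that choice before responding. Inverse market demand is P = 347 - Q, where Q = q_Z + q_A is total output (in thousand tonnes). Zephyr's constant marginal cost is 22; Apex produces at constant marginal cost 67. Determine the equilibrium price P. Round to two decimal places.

The follower Apex best-responds to any q_Z: π_A = (347 - Q)q_A - 67q_A.
Follower FOC: 280 - q_Z - 2q_A = 0, so q_A(q_Z) = (280 - q_Z)/2.
Zephyr substitutes q_A(q_Z) into its own profit: π_Z = q_Z(347 - q_Z - (280 - q_Z)/2) - 22q_Z = (207 - (1/2)q_Z)q_Z - 22q_Z.
The leader's first-order condition 185 - q_Z = 0 yields q_Z = 185.
Then q_A = (280 - 185)/2 = 95/2.
Total output Q = 465/2, so price P = 347 - 465/2 = 229/2.

114.50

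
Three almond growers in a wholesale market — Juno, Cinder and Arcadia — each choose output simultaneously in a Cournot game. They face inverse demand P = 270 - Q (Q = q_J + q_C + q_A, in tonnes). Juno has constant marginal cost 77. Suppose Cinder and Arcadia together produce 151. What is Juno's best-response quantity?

With rivals' combined output fixed at 151, Juno's profit is π_J = (270 - 151 - q_J)q_J - (77q_J) = (119 - q_J)q_J - (77q_J).
∂π_J/∂q_J = 42 - 2q_J = 0, so q_J = 21.

21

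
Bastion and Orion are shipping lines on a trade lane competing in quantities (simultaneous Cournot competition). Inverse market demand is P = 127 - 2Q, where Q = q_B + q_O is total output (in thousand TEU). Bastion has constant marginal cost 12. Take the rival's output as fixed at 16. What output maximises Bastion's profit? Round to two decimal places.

With the rival's output fixed at 16, Bastion's profit is π_B = (127 - 2·16 - 2q_B)q_B - (12q_B) = (95 - 2q_B)q_B - (12q_B).
∂π_B/∂q_B = 83 - 4q_B = 0, so q_B = 83/4.

20.75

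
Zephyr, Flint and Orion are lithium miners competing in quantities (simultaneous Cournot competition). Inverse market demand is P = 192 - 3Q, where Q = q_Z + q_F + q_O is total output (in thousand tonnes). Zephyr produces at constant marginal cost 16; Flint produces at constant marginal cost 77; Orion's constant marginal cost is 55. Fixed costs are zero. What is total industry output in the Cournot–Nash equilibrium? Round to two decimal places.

35.67

Zephyr's profit: π_Z = (192 - 3Q)q_Z - (16q_Z). Setting ∂π_Z/∂q_Z = 0: 176 - 6q_Z - 3(q_F + q_O) = 0.
Flint's profit: π_F = (192 - 3Q)q_F - (77q_F). Setting ∂π_F/∂q_F = 0: 115 - 6q_F - 3(q_Z + q_O) = 0.
Orion's profit: π_O = (192 - 3Q)q_O - (55q_O). Setting ∂π_O/∂q_O = 0: 137 - 6q_O - 3(q_Z + q_F) = 0.
Adding the 3 conditions: 428 − 6Q − 6Q = 0, i.e. Q = 107/3.
Back-substituting: q_Z = (176 − 107)/3 = 23, q_F = (115 − 107)/3 = 8/3, q_O = (137 − 107)/3 = 10.
Total output Q = 23 + 8/3 + 10 = 107/3.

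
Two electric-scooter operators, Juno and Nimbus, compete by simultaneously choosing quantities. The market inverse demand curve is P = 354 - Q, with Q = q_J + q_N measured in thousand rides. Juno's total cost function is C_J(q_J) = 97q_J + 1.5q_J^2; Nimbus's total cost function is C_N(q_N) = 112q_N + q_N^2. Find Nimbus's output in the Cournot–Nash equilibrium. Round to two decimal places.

50.16

Juno's profit: π_J = (354 - Q)q_J - (97q_J + (3/2)q_J²). Setting ∂π_J/∂q_J = 0: 257 - 5q_J - (q_N) = 0.
Nimbus's first-order condition: 242 - 4q_N - (q_J) = 0.
Rearranging gives the reaction functions q_J = (257 - q_N)/5 and q_N = (242 - q_J)/4.
Solving the pair: q_J = 786/19, q_N = 953/19.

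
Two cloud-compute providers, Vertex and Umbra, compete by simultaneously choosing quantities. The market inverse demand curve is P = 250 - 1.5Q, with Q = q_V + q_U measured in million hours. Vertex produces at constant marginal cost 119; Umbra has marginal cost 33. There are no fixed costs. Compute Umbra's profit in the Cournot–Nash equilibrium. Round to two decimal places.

Vertex's profit: π_V = (250 - 1.5Q)q_V - (119q_V). Setting ∂π_V/∂q_V = 0: 131 - 3q_V - (3/2)(q_U) = 0.
Umbra's profit: π_U = (250 - 1.5Q)q_U - (33q_U). Setting ∂π_U/∂q_U = 0: 217 - 3q_U - (3/2)(q_V) = 0.
Best responses: q_V = (131 - (3/2)q_U)/3, q_U = (217 - (3/2)q_V)/3.
Solving the pair: q_V = 10, q_U = 202/3.
Price P = 250 - (3/2)·(232/3) = 134.
Umbra's profit: (134 - 33)·(202/3) = 6800.6667.

6800.67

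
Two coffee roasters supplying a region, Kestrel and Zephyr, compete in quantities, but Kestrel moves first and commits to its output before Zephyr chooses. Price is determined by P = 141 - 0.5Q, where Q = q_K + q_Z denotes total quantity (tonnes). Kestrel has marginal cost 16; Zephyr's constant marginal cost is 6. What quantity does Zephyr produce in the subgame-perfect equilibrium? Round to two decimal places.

Solve by backward induction. Given q_K, the follower Zephyr maximises π_Z = (141 - (1/2)q_K - (1/2)q_Z)q_Z - 6q_Z.
Setting the follower's marginal profit to zero, 135 - (1/2)q_K - q_Z = 0, i.e. q_Z = (135 - (1/2)q_K).
Kestrel substitutes q_Z(q_K) into its own profit: π_K = q_K(141 - (1/2)q_K - (135 - (1/2)q_K)/2) - 16q_K = (147/2 - (1/4)q_K)q_K - 16q_K.
Leader FOC: 115/2 - (1/2)q_K = 0, so q_K = 115.
Then q_Z = (135 - (1/2)·115) = 155/2.

77.50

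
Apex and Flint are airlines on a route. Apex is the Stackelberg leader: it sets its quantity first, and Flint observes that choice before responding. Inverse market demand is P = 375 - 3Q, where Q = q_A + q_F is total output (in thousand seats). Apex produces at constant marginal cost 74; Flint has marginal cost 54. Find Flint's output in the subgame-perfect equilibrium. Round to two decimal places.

30.08

The follower Flint best-responds to any q_A: π_F = (375 - 3Q)q_F - 54q_F.
Setting the follower's marginal profit to zero, 321 - 3q_A - 6q_F = 0, i.e. q_F = (321 - 3q_A)/6.
The leader anticipates this reaction. Substituting into P = 375 - 3Q gives P = 429/2 - (3/2)q_A, so π_A = (429/2 - (3/2)q_A)q_A - 74q_A.
Leader FOC: 281/2 - 3q_A = 0, so q_A = 281/6.
Then q_F = (321 - 3·(281/6))/6 = 361/12.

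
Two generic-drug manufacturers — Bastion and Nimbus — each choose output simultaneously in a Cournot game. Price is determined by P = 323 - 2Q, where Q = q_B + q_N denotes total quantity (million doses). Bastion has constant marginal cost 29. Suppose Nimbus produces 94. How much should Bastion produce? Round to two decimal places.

26.50

With the rival's output fixed at 94, Bastion's profit is π_B = (323 - 2·94 - 2q_B)q_B - (29q_B) = (135 - 2q_B)q_B - (29q_B).
∂π_B/∂q_B = 106 - 4q_B = 0, so q_B = 53/2.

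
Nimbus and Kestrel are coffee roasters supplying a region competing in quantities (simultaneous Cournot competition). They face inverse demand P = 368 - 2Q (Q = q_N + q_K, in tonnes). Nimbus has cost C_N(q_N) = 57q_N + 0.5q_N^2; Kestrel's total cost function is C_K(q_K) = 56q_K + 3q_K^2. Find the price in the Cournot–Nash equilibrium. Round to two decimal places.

219.13

Nimbus's profit: π_N = (368 - 2Q)q_N - (57q_N + (1/2)q_N²). Setting ∂π_N/∂q_N = 0: 311 - 5q_N - 2(q_K) = 0.
Kestrel's profit: π_K = (368 - 2Q)q_K - (56q_K + 3q_K²). Setting ∂π_K/∂q_K = 0: 312 - 10q_K - 2(q_N) = 0.
Best responses: q_N = (311 - 2q_K)/5, q_K = (312 - 2q_N)/10.
Solving the pair: q_N = 1243/23, q_K = 469/23.
Total output Q = 1712/23, so price P = 368 - 2·(1712/23) = 219.1304.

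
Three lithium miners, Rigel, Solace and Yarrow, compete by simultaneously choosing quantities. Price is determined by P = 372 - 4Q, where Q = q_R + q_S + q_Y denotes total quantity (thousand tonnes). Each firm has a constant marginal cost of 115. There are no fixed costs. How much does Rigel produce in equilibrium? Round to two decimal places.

16.06

Each firm earns π_i = (372 - 4Q)q_i - 115q_i.
Setting ∂π_i/∂q_i = 0 with rivals' quantities fixed: 257 - 8q_i - 4·Σ_{j≠i} q_j = 0.
With identical firms every q_j equals q_i, so Σ_{j≠i} q_j = 2q_i and 257 = 16q_i, giving q_i = 257/16.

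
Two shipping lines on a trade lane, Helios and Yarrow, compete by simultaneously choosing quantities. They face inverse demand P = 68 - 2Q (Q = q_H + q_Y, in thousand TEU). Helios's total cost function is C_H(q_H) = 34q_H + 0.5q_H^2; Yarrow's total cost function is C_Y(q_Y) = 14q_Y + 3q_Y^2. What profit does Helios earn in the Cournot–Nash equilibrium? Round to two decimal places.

Helios's profit: π_H = (68 - 2Q)q_H - (34q_H + (1/2)q_H²). Setting ∂π_H/∂q_H = 0: 34 - 5q_H - 2(q_Y) = 0.
Yarrow's first-order condition: 54 - 10q_Y - 2(q_H) = 0.
So q_H = (34 - 2q_Y)/5 and q_Y = (54 - 2q_H)/10.
Substituting one into the other gives q_H = 116/23 and q_Y = 101/23.
Price P = 68 - 2·(217/23) = 1130/23.
Helios's profit: (1130/23)·(116/23) - 34·(116/23) - (1/2)(116/23)² = 63.5917.

63.59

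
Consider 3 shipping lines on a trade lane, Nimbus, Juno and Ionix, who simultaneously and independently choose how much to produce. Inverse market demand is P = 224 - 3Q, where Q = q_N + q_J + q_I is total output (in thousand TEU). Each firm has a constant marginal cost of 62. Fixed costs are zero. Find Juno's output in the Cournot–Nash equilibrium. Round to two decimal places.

13.50

A representative firm's profit is π_i = q_i(224 - 3Q) - 62q_i.
Setting ∂π_i/∂q_i = 0 with rivals' quantities fixed: 162 - 6q_i - 3·Σ_{j≠i} q_j = 0.
With identical firms every q_j equals q_i, so Σ_{j≠i} q_j = 2q_i and 162 = 12q_i, giving q_i = 27/2.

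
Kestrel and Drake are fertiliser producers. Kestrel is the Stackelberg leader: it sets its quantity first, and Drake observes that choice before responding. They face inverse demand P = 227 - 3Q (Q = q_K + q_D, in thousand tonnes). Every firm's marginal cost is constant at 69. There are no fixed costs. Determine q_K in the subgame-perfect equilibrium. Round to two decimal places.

The follower Drake best-responds to any q_K: π_D = (227 - 3Q)q_D - 69q_D.
Follower FOC: 158 - 3q_K - 6q_D = 0, so q_D(q_K) = (158 - 3q_K)/6.
Kestrel substitutes q_D(q_K) into its own profit: π_K = q_K(227 - 3q_K - (158 - 3q_K)/2) - 69q_K = (148 - (3/2)q_K)q_K - 69q_K.
Leader FOC: 79 - 3q_K = 0, so q_K = 79/3.
Then q_D = (158 - 3·(79/3))/6 = 79/6.

26.33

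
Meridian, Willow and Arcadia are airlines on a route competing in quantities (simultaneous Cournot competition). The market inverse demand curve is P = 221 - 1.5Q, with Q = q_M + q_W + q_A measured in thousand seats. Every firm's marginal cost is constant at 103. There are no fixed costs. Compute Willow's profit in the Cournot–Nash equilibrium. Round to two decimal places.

580.17

A representative firm's profit is π_i = q_i(221 - 1.5Q) - 103q_i.
First-order condition (treating rivals' output as given): 118 - 3q_i - (3/2)·Σ_{j≠i} q_j = 0.
With identical firms every q_j equals q_i, so Σ_{j≠i} q_j = 2q_i and 118 = 6q_i, giving q_i = 59/3.
Price P = 221 - (3/2)·59 = 265/2.
Willow's profit: (265/2 - 103)·(59/3) = 580.1667.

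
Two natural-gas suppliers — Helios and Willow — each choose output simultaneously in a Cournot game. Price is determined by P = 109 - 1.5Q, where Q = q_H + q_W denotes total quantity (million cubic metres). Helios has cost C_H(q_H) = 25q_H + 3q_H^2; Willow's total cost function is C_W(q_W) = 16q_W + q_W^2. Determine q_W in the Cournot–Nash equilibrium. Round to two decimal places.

Helios's profit: π_H = (109 - 1.5Q)q_H - (25q_H + 3q_H²). Setting ∂π_H/∂q_H = 0: 84 - 9q_H - (3/2)(q_W) = 0.
Willow's first-order condition: 93 - 5q_W - (3/2)(q_H) = 0.
Best responses: q_H = (84 - (3/2)q_W)/9, q_W = (93 - (3/2)q_H)/5.
Solving the pair: q_H = 374/57, q_W = 316/19.

16.63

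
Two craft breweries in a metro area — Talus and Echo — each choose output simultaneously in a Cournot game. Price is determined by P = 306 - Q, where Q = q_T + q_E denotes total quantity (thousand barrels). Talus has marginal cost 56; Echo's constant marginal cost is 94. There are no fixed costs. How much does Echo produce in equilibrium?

Talus's profit: π_T = (306 - Q)q_T - (56q_T). Setting ∂π_T/∂q_T = 0: 250 - 2q_T - (q_E) = 0.
Echo's first-order condition: 212 - 2q_E - (q_T) = 0.
So q_T = (250 - q_E)/2 and q_E = (212 - q_T)/2.
Substituting one into the other gives q_T = 96 and q_E = 58.

58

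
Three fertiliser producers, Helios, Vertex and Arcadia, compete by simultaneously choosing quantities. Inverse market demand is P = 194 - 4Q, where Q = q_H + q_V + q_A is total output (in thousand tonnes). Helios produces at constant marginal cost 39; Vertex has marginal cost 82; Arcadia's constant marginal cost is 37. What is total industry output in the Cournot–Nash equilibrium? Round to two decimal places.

26.50

Helios's profit: π_H = (194 - 4Q)q_H - (39q_H). Setting ∂π_H/∂q_H = 0: 155 - 8q_H - 4(q_V + q_A) = 0.
Vertex's first-order condition: 112 - 8q_V - 4(q_H + q_A) = 0.
Arcadia's profit: π_A = (194 - 4Q)q_A - (37q_A). Setting ∂π_A/∂q_A = 0: 157 - 8q_A - 4(q_H + q_V) = 0.
Adding the 3 first-order conditions: 424 − 16Q = 0, so Q = 53/2.
Back-substituting: q_H = (155 − 106)/4 = 49/4, q_V = (112 − 106)/4 = 3/2, q_A = (157 − 106)/4 = 51/4.
Total output Q = 49/4 + 3/2 + 51/4 = 53/2.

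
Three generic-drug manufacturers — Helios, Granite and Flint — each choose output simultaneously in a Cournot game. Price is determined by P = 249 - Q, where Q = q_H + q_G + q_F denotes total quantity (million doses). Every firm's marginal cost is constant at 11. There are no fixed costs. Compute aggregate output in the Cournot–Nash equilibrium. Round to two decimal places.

178.50

Each firm earns π_i = (249 - Q)q_i - 11q_i.
First-order condition (treating rivals' output as given): 238 - 2q_i - Σ_{j≠i} q_j = 0.
With identical firms every q_j equals q_i, so Σ_{j≠i} q_j = 2q_i and 238 = 4q_i, giving q_i = 119/2.
Total output Q = 119/2 + 119/2 + 119/2 = 357/2.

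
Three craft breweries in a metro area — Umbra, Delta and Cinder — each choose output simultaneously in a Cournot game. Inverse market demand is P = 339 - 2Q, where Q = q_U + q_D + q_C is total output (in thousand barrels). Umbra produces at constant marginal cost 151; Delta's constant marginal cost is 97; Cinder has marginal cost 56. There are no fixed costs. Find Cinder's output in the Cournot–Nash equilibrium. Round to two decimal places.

52.38

Umbra's profit: π_U = (339 - 2Q)q_U - (151q_U). Setting ∂π_U/∂q_U = 0: 188 - 4q_U - 2(q_D + q_C) = 0.
Delta's first-order condition: 242 - 4q_D - 2(q_U + q_C) = 0.
Cinder's profit: π_C = (339 - 2Q)q_C - (56q_C). Setting ∂π_C/∂q_C = 0: 283 - 4q_C - 2(q_U + q_D) = 0.
Adding the 3 conditions: 713 − 4Q − 4Q = 0, i.e. Q = 713/8.
Back-substituting: q_U = (188 − 713/4)/2 = 39/8, q_D = (242 − 713/4)/2 = 255/8, q_C = (283 − 713/4)/2 = 419/8.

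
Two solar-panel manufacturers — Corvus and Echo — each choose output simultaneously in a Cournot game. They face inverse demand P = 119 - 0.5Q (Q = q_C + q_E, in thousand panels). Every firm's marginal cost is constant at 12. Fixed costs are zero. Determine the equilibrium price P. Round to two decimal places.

Each firm earns π_i = (119 - 0.5Q)q_i - 12q_i.
Setting ∂π_i/∂q_i = 0 with rivals' quantities fixed: 107 - q_i - (1/2)q_j = 0.
By symmetry each firm produces the same amount; substituting q_j = q_i yields q_i = 107/(3/2) = 214/3.
Total output Q = 428/3, so price P = 119 - (1/2)·(428/3) = 143/3.

47.67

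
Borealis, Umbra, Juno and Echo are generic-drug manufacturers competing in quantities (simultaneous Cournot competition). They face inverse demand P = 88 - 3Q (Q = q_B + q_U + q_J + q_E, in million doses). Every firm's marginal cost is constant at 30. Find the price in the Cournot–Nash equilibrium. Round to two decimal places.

41.60

Each firm earns π_i = (88 - 3Q)q_i - 30q_i.
Setting ∂π_i/∂q_i = 0 with rivals' quantities fixed: 58 - 6q_i - 3·Σ_{j≠i} q_j = 0.
By symmetry each firm produces the same amount; substituting Σ_{j≠i} q_j = 3q_i yields q_i = 58/15.
Total output Q = 232/15, so price P = 88 - 3·(232/15) = 208/5.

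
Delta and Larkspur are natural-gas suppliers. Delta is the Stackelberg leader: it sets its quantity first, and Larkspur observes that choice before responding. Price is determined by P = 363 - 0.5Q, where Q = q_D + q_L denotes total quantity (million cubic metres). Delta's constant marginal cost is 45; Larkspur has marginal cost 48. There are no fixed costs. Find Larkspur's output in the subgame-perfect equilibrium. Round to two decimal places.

154.50

Solve by backward induction. Given q_D, the follower Larkspur maximises π_L = (363 - (1/2)q_D - (1/2)q_L)q_L - 48q_L.
Follower FOC: 315 - (1/2)q_D - q_L = 0, so q_L(q_D) = (315 - (1/2)q_D).
Delta substitutes q_L(q_D) into its own profit: π_D = q_D(363 - (1/2)q_D - (315 - (1/2)q_D)/2) - 45q_D = (411/2 - (1/4)q_D)q_D - 45q_D.
The leader's first-order condition 321/2 - (1/2)q_D = 0 yields q_D = 321.
Then q_L = (315 - (1/2)·321) = 309/2.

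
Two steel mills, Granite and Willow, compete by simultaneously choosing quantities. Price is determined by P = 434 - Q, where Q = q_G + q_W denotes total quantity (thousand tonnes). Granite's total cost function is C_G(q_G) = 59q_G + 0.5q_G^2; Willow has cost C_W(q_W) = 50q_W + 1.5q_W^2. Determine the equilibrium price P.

272

Granite's profit: π_G = (434 - Q)q_G - (59q_G + (1/2)q_G²). Setting ∂π_G/∂q_G = 0: 375 - 3q_G - (q_W) = 0.
Willow's profit: π_W = (434 - Q)q_W - (50q_W + (3/2)q_W²). Setting ∂π_W/∂q_W = 0: 384 - 5q_W - (q_G) = 0.
Rearranging gives the reaction functions q_G = (375 - q_W)/3 and q_W = (384 - q_G)/5.
Substituting one into the other gives q_G = 213/2 and q_W = 111/2.
Total output Q = 162, so price P = 434 - 162 = 272.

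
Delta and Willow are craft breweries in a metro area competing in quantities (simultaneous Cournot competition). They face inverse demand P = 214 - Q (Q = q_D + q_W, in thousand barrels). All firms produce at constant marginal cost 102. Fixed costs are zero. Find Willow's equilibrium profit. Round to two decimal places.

1393.78

Each firm earns π_i = (214 - Q)q_i - 102q_i.
Setting ∂π_i/∂q_i = 0 with rivals' quantities fixed: 112 - 2q_i - q_j = 0.
By symmetry each firm produces the same amount; substituting q_j = q_i yields q_i = 112/3.
Price P = 214 - 224/3 = 418/3.
Willow's profit: (418/3 - 102)·(112/3) = 1393.7778.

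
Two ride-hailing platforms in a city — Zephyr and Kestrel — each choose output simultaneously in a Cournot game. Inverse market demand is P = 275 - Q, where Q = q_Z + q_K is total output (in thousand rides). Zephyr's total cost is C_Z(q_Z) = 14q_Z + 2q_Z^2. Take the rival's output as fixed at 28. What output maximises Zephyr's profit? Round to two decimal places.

With the rival's output fixed at 28, Zephyr's profit is π_Z = (275 - 28 - q_Z)q_Z - (14q_Z + 2q_Z²) = (247 - q_Z)q_Z - (14q_Z + 2q_Z²).
∂π_Z/∂q_Z = 233 - 6q_Z = 0, so q_Z = 233/6.

38.83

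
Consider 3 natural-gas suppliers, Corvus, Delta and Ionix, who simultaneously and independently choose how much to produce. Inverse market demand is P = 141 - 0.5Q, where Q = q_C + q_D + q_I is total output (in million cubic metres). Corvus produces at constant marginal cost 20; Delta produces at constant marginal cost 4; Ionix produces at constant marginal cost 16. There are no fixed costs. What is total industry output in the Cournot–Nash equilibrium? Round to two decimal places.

Corvus's profit: π_C = (141 - 0.5Q)q_C - (20q_C). Setting ∂π_C/∂q_C = 0: 121 - q_C - (1/2)(q_D + q_I) = 0.
Delta's first-order condition: 137 - q_D - (1/2)(q_C + q_I) = 0.
Ionix's first-order condition: 125 - q_I - (1/2)(q_C + q_D) = 0.
Adding the 3 conditions: 383 − Q − Q = 0, i.e. Q = 383/2.
Back-substituting: q_C = (121 − 383/4)/(1/2) = 101/2, q_D = (137 − 383/4)/(1/2) = 165/2, q_I = (125 − 383/4)/(1/2) = 117/2.
Total output Q = 101/2 + 165/2 + 117/2 = 383/2.

191.50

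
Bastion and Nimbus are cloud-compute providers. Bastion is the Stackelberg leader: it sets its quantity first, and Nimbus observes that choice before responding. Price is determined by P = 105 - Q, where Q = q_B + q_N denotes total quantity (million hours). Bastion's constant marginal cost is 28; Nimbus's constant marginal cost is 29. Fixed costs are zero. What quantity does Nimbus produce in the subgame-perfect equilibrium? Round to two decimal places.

18.50

Solve by backward induction. Given q_B, the follower Nimbus maximises π_N = (105 - q_B - q_N)q_N - 29q_N.
Setting the follower's marginal profit to zero, 76 - q_B - 2q_N = 0, i.e. q_N = (76 - q_B)/2.
The leader anticipates this reaction. Substituting into P = 105 - Q gives P = 67 - (1/2)q_B, so π_B = (67 - (1/2)q_B)q_B - 28q_B.
Leader FOC: 39 - q_B = 0, so q_B = 39.
Then q_N = (76 - 39)/2 = 37/2.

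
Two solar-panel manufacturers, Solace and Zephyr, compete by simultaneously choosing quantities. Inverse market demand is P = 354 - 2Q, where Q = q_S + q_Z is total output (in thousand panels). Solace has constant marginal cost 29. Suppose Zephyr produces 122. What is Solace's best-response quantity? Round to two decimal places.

With the rival's output fixed at 122, Solace's profit is π_S = (354 - 2·122 - 2q_S)q_S - (29q_S) = (110 - 2q_S)q_S - (29q_S).
∂π_S/∂q_S = 81 - 4q_S = 0, so q_S = 81/4.

20.25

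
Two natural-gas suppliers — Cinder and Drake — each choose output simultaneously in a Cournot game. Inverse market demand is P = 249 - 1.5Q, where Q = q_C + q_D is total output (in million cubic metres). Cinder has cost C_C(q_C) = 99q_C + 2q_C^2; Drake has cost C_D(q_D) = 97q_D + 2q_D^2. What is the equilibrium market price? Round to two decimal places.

Cinder's profit: π_C = (249 - 1.5Q)q_C - (99q_C + 2q_C²). Setting ∂π_C/∂q_C = 0: 150 - 7q_C - (3/2)(q_D) = 0.
Drake's first-order condition: 152 - 7q_D - (3/2)(q_C) = 0.
So q_C = (150 - (3/2)q_D)/7 and q_D = (152 - (3/2)q_C)/7.
Substituting one into the other gives q_C = 17.5829 and q_D = 17.9465.
Total output Q = 604/17, so price P = 249 - (3/2)·(604/17) = 195.7059.

195.71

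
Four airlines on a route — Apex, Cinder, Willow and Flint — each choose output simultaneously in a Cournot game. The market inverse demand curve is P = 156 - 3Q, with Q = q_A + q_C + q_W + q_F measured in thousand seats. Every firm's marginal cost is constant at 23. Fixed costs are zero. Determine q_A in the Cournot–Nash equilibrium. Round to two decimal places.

8.87

Each firm earns π_i = (156 - 3Q)q_i - 23q_i.
Setting ∂π_i/∂q_i = 0 with rivals' quantities fixed: 133 - 6q_i - 3·Σ_{j≠i} q_j = 0.
By symmetry each firm produces the same amount; substituting Σ_{j≠i} q_j = 3q_i yields q_i = 133/15.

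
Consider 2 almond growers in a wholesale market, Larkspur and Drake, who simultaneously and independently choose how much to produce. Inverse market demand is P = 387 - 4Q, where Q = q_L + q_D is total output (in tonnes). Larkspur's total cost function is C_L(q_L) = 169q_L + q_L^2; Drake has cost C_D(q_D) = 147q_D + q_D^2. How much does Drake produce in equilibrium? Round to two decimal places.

18.19

Larkspur's profit: π_L = (387 - 4Q)q_L - (169q_L + q_L²). Setting ∂π_L/∂q_L = 0: 218 - 10q_L - 4(q_D) = 0.
Drake's profit: π_D = (387 - 4Q)q_D - (147q_D + q_D²). Setting ∂π_D/∂q_D = 0: 240 - 10q_D - 4(q_L) = 0.
So q_L = (218 - 4q_D)/10 and q_D = (240 - 4q_L)/10.
Solving the pair: q_L = 305/21, q_D = 382/21.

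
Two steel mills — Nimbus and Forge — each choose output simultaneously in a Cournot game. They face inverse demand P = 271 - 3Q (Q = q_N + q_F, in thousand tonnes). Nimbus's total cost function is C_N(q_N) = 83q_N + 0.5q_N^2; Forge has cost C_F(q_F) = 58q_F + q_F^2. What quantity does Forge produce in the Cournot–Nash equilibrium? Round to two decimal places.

Nimbus's profit: π_N = (271 - 3Q)q_N - (83q_N + (1/2)q_N²). Setting ∂π_N/∂q_N = 0: 188 - 7q_N - 3(q_F) = 0.
Forge's profit: π_F = (271 - 3Q)q_F - (58q_F + q_F²). Setting ∂π_F/∂q_F = 0: 213 - 8q_F - 3(q_N) = 0.
Rearranging gives the reaction functions q_N = (188 - 3q_F)/7 and q_F = (213 - 3q_N)/8.
Solving the pair: q_N = 865/47, q_F = 927/47.

19.72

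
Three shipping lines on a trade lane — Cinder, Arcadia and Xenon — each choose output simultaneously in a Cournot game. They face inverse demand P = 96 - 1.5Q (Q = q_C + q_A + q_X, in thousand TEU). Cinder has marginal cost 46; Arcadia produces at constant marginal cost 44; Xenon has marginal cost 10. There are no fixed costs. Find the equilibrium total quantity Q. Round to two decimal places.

Cinder's profit: π_C = (96 - 1.5Q)q_C - (46q_C). Setting ∂π_C/∂q_C = 0: 50 - 3q_C - (3/2)(q_A + q_X) = 0.
Arcadia's first-order condition: 52 - 3q_A - (3/2)(q_C + q_X) = 0.
Xenon's first-order condition: 86 - 3q_X - (3/2)(q_C + q_A) = 0.
Adding the 3 first-order conditions: 188 − 6Q = 0, so Q = 94/3.
Back-substituting: q_C = (50 − 47)/(3/2) = 2, q_A = (52 − 47)/(3/2) = 10/3, q_X = (86 − 47)/(3/2) = 26.
Total output Q = 2 + 10/3 + 26 = 94/3.

31.33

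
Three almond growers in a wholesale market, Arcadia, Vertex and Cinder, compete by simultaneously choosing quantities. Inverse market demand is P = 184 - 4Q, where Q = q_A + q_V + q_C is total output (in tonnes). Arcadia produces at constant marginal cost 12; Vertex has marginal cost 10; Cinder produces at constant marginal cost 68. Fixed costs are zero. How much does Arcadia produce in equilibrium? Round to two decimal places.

14.13

Arcadia's profit: π_A = (184 - 4Q)q_A - (12q_A). Setting ∂π_A/∂q_A = 0: 172 - 8q_A - 4(q_V + q_C) = 0.
Vertex's first-order condition: 174 - 8q_V - 4(q_A + q_C) = 0.
Cinder's profit: π_C = (184 - 4Q)q_C - (68q_C). Setting ∂π_C/∂q_C = 0: 116 - 8q_C - 4(q_A + q_V) = 0.
Summing all 3 equations gives 462 − 16Q = 0, hence Q = 231/8.
Back-substituting: q_A = (172 − 231/2)/4 = 113/8, q_V = (174 − 231/2)/4 = 117/8, q_C = (116 − 231/2)/4 = 1/8.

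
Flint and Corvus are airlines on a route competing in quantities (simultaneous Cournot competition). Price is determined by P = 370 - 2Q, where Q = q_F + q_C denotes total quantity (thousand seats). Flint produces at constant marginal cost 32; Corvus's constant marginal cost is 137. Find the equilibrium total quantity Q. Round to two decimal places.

95.17

Flint's profit: π_F = (370 - 2Q)q_F - (32q_F). Setting ∂π_F/∂q_F = 0: 338 - 4q_F - 2(q_C) = 0.
Corvus's profit: π_C = (370 - 2Q)q_C - (137q_C). Setting ∂π_C/∂q_C = 0: 233 - 4q_C - 2(q_F) = 0.
Rearranging gives the reaction functions q_F = (338 - 2q_C)/4 and q_C = (233 - 2q_F)/4.
Substituting one into the other gives q_F = 443/6 and q_C = 64/3.
Total output Q = 443/6 + 64/3 = 571/6.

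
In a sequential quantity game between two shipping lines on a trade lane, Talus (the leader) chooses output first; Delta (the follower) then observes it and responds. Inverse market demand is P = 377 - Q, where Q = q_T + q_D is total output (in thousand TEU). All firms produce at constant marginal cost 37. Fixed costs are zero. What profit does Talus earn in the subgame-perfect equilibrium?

14450

The follower Delta best-responds to any q_T: π_D = (377 - Q)q_D - 37q_D.
Setting the follower's marginal profit to zero, 340 - q_T - 2q_D = 0, i.e. q_D = (340 - q_T)/2.
Talus substitutes q_D(q_T) into its own profit: π_T = q_T(377 - q_T - (340 - q_T)/2) - 37q_T = (207 - (1/2)q_T)q_T - 37q_T.
Leader FOC: 170 - q_T = 0, so q_T = 170.
Then q_D = (340 - 170)/2 = 85.
Price P = 377 - 255 = 122.
Talus's profit: (122 - 37)·170 = 14450.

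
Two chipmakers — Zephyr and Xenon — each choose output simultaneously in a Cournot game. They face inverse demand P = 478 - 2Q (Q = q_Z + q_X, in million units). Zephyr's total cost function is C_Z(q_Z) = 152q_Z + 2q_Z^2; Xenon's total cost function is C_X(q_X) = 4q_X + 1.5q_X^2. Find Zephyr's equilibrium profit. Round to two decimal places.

Zephyr's profit: π_Z = (478 - 2Q)q_Z - (152q_Z + 2q_Z²). Setting ∂π_Z/∂q_Z = 0: 326 - 8q_Z - 2(q_X) = 0.
Xenon's first-order condition: 474 - 7q_X - 2(q_Z) = 0.
Best responses: q_Z = (326 - 2q_X)/8, q_X = (474 - 2q_Z)/7.
Solving the pair: q_Z = 667/26, q_X = 785/13.
Price P = 478 - 2·86.0385 = 305.9231.
Zephyr's profit: 305.9231·(667/26) - 152·(667/26) - 2(667/26)² = 2632.4793.

2632.48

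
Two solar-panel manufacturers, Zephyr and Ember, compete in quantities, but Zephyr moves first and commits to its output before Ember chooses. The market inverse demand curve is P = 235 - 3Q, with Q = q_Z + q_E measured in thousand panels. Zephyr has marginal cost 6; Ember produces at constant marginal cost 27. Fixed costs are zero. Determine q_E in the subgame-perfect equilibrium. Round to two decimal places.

13.83

The follower Ember best-responds to any q_Z: π_E = (235 - 3Q)q_E - 27q_E.
Follower FOC: 208 - 3q_Z - 6q_E = 0, so q_E(q_Z) = (208 - 3q_Z)/6.
The leader anticipates this reaction. Substituting into P = 235 - 3Q gives P = 131 - (3/2)q_Z, so π_Z = (131 - (3/2)q_Z)q_Z - 6q_Z.
Leader FOC: 125 - 3q_Z = 0, so q_Z = 125/3.
Then q_E = (208 - 3·(125/3))/6 = 83/6.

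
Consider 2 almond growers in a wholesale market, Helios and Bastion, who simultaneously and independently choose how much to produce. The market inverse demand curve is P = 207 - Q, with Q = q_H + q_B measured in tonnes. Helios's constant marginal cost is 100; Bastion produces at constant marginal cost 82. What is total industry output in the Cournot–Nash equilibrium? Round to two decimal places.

77.33

Helios's profit: π_H = (207 - Q)q_H - (100q_H). Setting ∂π_H/∂q_H = 0: 107 - 2q_H - (q_B) = 0.
Bastion's first-order condition: 125 - 2q_B - (q_H) = 0.
So q_H = (107 - q_B)/2 and q_B = (125 - q_H)/2.
Solving the pair: q_H = 89/3, q_B = 143/3.
Total output Q = 89/3 + 143/3 = 232/3.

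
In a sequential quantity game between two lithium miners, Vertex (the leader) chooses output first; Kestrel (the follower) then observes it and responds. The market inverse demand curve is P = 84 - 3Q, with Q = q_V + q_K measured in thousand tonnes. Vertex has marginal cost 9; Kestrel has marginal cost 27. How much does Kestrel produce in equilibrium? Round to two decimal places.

Solve by backward induction. Given q_V, the follower Kestrel maximises π_K = (84 - 3q_V - 3q_K)q_K - 27q_K.
Follower FOC: 57 - 3q_V - 6q_K = 0, so q_K(q_V) = (57 - 3q_V)/6.
Vertex substitutes q_K(q_V) into its own profit: π_V = q_V(84 - 3q_V - (57 - 3q_V)/2) - 9q_V = (111/2 - (3/2)q_V)q_V - 9q_V.
Leader FOC: 93/2 - 3q_V = 0, so q_V = 31/2.
Then q_K = (57 - 3·(31/2))/6 = 7/4.

1.75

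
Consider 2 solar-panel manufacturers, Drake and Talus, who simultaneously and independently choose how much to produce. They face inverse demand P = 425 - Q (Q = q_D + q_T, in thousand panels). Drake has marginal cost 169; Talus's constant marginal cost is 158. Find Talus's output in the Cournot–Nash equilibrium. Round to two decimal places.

Drake's profit: π_D = (425 - Q)q_D - (169q_D). Setting ∂π_D/∂q_D = 0: 256 - 2q_D - (q_T) = 0.
Talus's first-order condition: 267 - 2q_T - (q_D) = 0.
Best responses: q_D = (256 - q_T)/2, q_T = (267 - q_D)/2.
Substituting one into the other gives q_D = 245/3 and q_T = 278/3.

92.67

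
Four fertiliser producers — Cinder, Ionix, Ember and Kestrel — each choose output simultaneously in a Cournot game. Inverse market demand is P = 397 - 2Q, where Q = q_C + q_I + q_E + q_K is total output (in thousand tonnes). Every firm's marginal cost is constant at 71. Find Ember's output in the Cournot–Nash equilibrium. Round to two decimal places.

32.60

Each firm earns π_i = (397 - 2Q)q_i - 71q_i.
Setting ∂π_i/∂q_i = 0 with rivals' quantities fixed: 326 - 4q_i - 2·Σ_{j≠i} q_j = 0.
With identical firms every q_j equals q_i, so Σ_{j≠i} q_j = 3q_i and 326 = 10q_i, giving q_i = 163/5.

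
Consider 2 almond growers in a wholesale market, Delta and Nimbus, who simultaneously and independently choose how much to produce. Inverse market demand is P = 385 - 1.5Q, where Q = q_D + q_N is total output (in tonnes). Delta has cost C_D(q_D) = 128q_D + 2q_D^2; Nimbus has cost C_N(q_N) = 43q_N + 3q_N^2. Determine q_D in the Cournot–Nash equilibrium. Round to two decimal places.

Delta's profit: π_D = (385 - 1.5Q)q_D - (128q_D + 2q_D²). Setting ∂π_D/∂q_D = 0: 257 - 7q_D - (3/2)(q_N) = 0.
Nimbus's first-order condition: 342 - 9q_N - (3/2)(q_D) = 0.
Rearranging gives the reaction functions q_D = (257 - (3/2)q_N)/7 and q_N = (342 - (3/2)q_D)/9.
Substituting one into the other gives q_D = 800/27 and q_N = 33.0617.

29.63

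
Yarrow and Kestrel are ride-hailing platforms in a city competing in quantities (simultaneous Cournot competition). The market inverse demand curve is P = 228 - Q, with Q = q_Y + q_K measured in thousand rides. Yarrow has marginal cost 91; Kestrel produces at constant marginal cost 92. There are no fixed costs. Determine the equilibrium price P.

137

Yarrow's profit: π_Y = (228 - Q)q_Y - (91q_Y). Setting ∂π_Y/∂q_Y = 0: 137 - 2q_Y - (q_K) = 0.
Kestrel's profit: π_K = (228 - Q)q_K - (92q_K). Setting ∂π_K/∂q_K = 0: 136 - 2q_K - (q_Y) = 0.
So q_Y = (137 - q_K)/2 and q_K = (136 - q_Y)/2.
Substituting one into the other gives q_Y = 46 and q_K = 45.
Total output Q = 91, so price P = 228 - 91 = 137.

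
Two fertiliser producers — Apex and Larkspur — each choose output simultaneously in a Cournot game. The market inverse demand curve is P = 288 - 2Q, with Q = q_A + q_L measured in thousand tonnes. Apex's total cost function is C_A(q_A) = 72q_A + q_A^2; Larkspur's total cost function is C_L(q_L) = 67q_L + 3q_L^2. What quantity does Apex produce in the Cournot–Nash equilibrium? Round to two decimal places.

Apex's profit: π_A = (288 - 2Q)q_A - (72q_A + q_A²). Setting ∂π_A/∂q_A = 0: 216 - 6q_A - 2(q_L) = 0.
Larkspur's profit: π_L = (288 - 2Q)q_L - (67q_L + 3q_L²). Setting ∂π_L/∂q_L = 0: 221 - 10q_L - 2(q_A) = 0.
Rearranging gives the reaction functions q_A = (216 - 2q_L)/6 and q_L = (221 - 2q_A)/10.
Solving the pair: q_A = 859/28, q_L = 447/28.

30.68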